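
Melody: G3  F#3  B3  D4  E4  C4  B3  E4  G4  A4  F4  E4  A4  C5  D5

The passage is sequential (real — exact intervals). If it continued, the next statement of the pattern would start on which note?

Bb4

With a 5-note motive the entries are G3, C4, F4, each up a 4th from the previous.
The next head, up a 4th from F4, is Bb4.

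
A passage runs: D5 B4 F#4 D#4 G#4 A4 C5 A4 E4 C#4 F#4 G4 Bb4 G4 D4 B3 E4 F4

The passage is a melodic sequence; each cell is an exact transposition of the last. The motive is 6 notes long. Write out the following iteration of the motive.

With a 6-note motive the entries are D5, C5, Bb4, each down a 2nd from the previous.
Statement 4 starts on Ab4 and keeps the same exact contour: Ab4 F4 C4 A3 D4 Eb4.

Ab4 F4 C4 A3 D4 Eb4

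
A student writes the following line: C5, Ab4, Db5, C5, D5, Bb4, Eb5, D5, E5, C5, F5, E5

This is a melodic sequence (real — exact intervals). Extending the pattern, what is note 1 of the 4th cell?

F#5

With 4-note cells, note 1 of each statement runs C5, D5, E5.
One more up a 2nd gives F#5.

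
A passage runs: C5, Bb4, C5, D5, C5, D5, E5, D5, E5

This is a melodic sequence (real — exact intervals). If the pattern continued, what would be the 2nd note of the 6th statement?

With 3-note cells, note 2 of each statement runs Bb4, C5, D5.
Each moves up a 2nd. Continuing: E5 → F#5 → G#5.

G#5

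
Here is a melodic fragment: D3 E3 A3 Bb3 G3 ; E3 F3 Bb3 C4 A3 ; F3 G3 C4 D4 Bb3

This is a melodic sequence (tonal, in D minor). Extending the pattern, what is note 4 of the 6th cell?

With 5-note cells, note 4 of each statement runs Bb3, C4, D4.
Each moves up a 2nd. Continuing: E4 → F4 → G4.

G4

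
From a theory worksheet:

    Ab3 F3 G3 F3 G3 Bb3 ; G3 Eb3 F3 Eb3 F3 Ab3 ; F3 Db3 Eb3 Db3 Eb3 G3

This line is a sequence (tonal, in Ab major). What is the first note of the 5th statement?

Taking 6-note groups, the heads are Ab3, G3, F3: the pattern moves down a 2nd.
Continuing: Eb3 → Db3. Statement 5 starts on Db3.

Db3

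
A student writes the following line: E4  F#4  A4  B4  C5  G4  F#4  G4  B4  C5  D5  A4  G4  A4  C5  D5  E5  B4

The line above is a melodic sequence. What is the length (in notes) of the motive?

18 notes total. Splitting into 3 groups of 6:
E4 F#4 A4 B4 C5 G4 | F#4 G4 B4 C5 D5 A4 | G4 A4 C5 D5 E5 B4
Every group is a transposition up a 2nd of the one before; no shorter unit works.

6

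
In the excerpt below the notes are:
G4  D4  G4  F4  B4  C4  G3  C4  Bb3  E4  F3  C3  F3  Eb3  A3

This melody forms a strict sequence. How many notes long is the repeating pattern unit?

15 notes total. Splitting into 3 groups of 5:
G4 D4 G4 F4 B4 | C4 G3 C4 Bb3 E4 | F3 C3 F3 Eb3 A3
Every group is a transposition down a 5th of the one before; no shorter unit works.

5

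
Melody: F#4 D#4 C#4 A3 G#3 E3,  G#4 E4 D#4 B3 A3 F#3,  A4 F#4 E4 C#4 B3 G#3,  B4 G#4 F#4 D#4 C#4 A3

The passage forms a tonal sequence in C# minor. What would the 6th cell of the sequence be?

With a 6-note motive the entries are F#4, G#4, A4, B4, each up a 2nd from the previous.
Continuing the starts: C#5 → D#5.
So cell 6 is D#5 B4 A4 F#4 E4 C#4.

D#5 B4 A4 F#4 E4 C#4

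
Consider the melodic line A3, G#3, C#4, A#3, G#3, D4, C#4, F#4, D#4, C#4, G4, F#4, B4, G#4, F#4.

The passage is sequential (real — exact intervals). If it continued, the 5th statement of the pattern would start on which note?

The 5-note cells begin on A3, D4, G4 — each up a 4th from the last.
Continuing: C5 → F5. Statement 5 starts on F5.

F5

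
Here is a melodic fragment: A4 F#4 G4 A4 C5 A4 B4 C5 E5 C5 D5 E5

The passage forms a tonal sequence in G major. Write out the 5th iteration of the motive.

The 4-note cells begin on A4, C5, E5 — each up a 3rd from the last.
Carrying on: G5 → B5.
Statement 5 starts on B5 and keeps the same diatonic contour: B5 G5 A5 B5.

B5 G5 A5 B5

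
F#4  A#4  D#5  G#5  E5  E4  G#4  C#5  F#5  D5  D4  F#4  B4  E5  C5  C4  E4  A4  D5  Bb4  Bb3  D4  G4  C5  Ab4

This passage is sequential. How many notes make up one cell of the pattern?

There are 25 notes; a 5-note unit gives 5 cells:
F#4 A#4 D#5 G#5 E5 | E4 G#4 C#5 F#5 D5 | D4 F#4 B4 E5 C5 | C4 E4 A4 D5 Bb4 | Bb3 D4 G4 C5 Ab4
Every group is a transposition down a 2nd of the one before; no shorter unit works.

5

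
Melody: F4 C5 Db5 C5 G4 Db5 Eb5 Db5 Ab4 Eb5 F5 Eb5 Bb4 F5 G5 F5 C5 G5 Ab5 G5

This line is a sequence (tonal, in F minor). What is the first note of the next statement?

Db5

The 4-note cells begin on F4, G4, Ab4, Bb4, C5 — each up a 2nd from the last.
One more step up a 2nd gives Db5.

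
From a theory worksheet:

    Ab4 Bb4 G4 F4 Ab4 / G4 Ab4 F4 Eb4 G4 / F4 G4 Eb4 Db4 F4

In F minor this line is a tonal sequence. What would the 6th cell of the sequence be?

C4 Db4 Bb3 Ab3 C4

With a 5-note motive the entries are Ab4, G4, F4, each down a 2nd from the previous.
Continuing the starts: Eb4 → Db4 → C4.
So cell 6 is C4 Db4 Bb3 Ab3 C4.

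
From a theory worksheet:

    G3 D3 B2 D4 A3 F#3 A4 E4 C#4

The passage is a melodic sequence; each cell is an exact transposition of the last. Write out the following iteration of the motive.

E5 B4 G#4

Unit = 3 notes; the statements start on G3, D4, A4, moving up a 5th each time.
So cell 4 is E5 B4 G#4.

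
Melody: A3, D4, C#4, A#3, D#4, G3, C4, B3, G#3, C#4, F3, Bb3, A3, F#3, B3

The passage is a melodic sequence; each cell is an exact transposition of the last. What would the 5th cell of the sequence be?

Db3 Gb3 F3 D3 G3

The 5-note cells begin on A3, G3, F3 — each down a 2nd from the last.
Continuing the starts: Eb3 → Db3.
From Db3 the exact shape gives Db3 Gb3 F3 D3 G3.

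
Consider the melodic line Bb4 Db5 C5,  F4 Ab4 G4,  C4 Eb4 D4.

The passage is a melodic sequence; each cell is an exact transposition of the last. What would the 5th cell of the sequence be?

Taking 3-note groups, the heads are Bb4, F4, C4: the pattern moves down a 4th.
Extending down a 4th: G3 → D3.
From D3 the exact shape gives D3 F3 E3.

D3 F3 E3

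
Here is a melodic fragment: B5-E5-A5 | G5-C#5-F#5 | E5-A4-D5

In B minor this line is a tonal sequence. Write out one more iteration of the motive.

Taking 3-note groups, the heads are B5, G5, E5: the pattern moves down a 3rd.
So cell 4 is C#5 F#4 B4.

C#5 F#4 B4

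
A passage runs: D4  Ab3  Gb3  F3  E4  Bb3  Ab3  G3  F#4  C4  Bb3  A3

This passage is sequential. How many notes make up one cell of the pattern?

12 notes total. Splitting into 3 groups of 4:
D4 Ab3 Gb3 F3 | E4 Bb3 Ab3 G3 | F#4 C4 Bb3 A3
That's a consistent up a 2nd shift per cell, and no other grouping gives one.

4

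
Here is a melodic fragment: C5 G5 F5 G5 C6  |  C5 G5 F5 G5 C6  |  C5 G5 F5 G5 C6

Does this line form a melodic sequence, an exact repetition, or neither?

Each 5-note cell is identical (C5 G5 F5 G5 C6), restated at the same pitch.

repetition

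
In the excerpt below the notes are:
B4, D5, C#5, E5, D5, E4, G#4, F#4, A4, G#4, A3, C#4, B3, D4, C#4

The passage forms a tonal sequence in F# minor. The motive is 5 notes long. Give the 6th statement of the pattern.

C#2 E2 D2 F#2 E2

Taking 5-note groups, the heads are B4, E4, A3: the pattern moves down a 5th.
Extending down a 5th: D3 → G#2 → C#2.
So cell 6 is C#2 E2 D2 F#2 E2.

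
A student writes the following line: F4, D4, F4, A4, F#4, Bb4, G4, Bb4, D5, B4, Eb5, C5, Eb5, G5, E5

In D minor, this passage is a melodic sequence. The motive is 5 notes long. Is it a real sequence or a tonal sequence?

Each cell has the same semitone pattern (-3, 3, 4, -3) — intervals are preserved exactly.
And F#4 lies outside D minor, so the sequence is real rather than tonal.

real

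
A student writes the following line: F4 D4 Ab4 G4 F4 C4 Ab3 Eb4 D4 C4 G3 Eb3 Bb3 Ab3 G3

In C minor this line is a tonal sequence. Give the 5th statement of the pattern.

With a 5-note motive the entries are F4, C4, G3, each down a 4th from the previous.
Carrying on: D3 → Ab2.
From Ab2 the diatonic shape gives Ab2 F2 C3 Bb2 Ab2.

Ab2 F2 C3 Bb2 Ab2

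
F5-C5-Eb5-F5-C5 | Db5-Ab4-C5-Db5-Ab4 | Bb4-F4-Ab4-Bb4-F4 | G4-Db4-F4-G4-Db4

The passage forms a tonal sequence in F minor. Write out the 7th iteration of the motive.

With a 5-note motive the entries are F5, Db5, Bb4, G4, each down a 3rd from the previous.
Continuing the starts: Eb4 → C4 → Ab3.
From Ab3 the diatonic shape gives Ab3 Eb3 G3 Ab3 Eb3.

Ab3 Eb3 G3 Ab3 Eb3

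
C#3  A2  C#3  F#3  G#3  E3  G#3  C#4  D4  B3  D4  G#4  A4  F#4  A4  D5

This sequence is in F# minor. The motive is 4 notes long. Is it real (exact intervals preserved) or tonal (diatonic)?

tonal

Every note is diatonic to F# minor.
Cell 1 has -4 semitones from note 1 to 2, but cell 3 has -3 — the interval quality changes while the contour stays the same, which is the hallmark of a tonal sequence.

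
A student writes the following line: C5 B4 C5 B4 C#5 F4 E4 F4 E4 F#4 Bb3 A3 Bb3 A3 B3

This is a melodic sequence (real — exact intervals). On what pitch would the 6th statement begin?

The 5-note cells begin on C5, F4, Bb3 — each down a 5th from the last.
Continuing: Eb3 → Ab2 → Db2. Statement 6 starts on Db2.

Db2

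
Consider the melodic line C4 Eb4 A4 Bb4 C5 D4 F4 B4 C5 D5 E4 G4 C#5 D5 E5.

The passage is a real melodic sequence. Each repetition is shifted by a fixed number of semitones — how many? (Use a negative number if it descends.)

Taking 5-note groups, the heads are C4, D4, E4: the pattern moves up a 2nd.
Counting half-steps from C4 to D4: 2.

2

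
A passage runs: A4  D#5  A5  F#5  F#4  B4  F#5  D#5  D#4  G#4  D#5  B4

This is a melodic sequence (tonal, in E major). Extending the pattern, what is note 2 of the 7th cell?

F#3

The unit is 4 notes. Position-2 pitches of the 3 shown cells: D#5, B4, G#4.
Extending down a 3rd: E4 → C#4 → A3 → F#3.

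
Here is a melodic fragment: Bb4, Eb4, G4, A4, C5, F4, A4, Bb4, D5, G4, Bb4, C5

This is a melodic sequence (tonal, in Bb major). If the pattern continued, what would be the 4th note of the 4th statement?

Grouping in 4s, the 4th note of each cell is A4, Bb4, C5.
Each moves up a 2nd; the next is D5.

D5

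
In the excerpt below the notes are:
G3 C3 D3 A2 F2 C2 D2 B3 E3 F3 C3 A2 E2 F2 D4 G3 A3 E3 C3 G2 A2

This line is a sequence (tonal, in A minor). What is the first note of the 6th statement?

C5

Unit = 7 notes; the statements start on G3, B3, D4, moving up a 3rd each time.
Continuing: F4 → A4 → C5. Statement 6 starts on C5.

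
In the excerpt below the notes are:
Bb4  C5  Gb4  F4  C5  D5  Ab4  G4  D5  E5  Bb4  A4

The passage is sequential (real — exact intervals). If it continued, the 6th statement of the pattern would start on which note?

With a 4-note motive the entries are Bb4, C5, D5, each up a 2nd from the previous.
Extending the heads up a 2nd: E5 → F#5 → G#5.

G#5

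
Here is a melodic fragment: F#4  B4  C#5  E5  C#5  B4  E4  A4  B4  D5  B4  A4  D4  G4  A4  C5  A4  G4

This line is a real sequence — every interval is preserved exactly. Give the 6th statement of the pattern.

Ab3 Db4 Eb4 Gb4 Eb4 Db4

Taking 6-note groups, the heads are F#4, E4, D4: the pattern moves down a 2nd.
Carrying on: C4 → Bb3 → Ab3.
Statement 6 starts on Ab3 and keeps the same exact contour: Ab3 Db4 Eb4 Gb4 Eb4 Db4.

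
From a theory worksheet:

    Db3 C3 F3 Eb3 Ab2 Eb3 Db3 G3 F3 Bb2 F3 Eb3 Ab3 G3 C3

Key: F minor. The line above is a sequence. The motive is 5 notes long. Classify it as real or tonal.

tonal

Every note is diatonic to F minor.
Cell 1 has -1 semitones from note 1 to 2, but cell 2 has -2 — the interval quality changes while the contour stays the same, which is the hallmark of a tonal sequence.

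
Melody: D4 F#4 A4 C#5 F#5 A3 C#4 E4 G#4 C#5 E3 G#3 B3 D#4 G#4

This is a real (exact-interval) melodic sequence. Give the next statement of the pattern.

B2 D#3 F#3 A#3 D#4

Unit = 5 notes; the statements start on D4, A3, E3, moving down a 4th each time.
So cell 4 is B2 D#3 F#3 A#3 D#4.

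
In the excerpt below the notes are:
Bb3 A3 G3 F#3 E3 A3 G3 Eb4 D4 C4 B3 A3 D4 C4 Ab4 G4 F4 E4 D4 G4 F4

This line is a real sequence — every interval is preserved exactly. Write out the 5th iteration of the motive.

Gb5 F5 Eb5 D5 C5 F5 Eb5

With a 7-note motive the entries are Bb3, Eb4, Ab4, each up a 4th from the previous.
Carrying on: Db5 → Gb5.
From Gb5 the exact shape gives Gb5 F5 Eb5 D5 C5 F5 Eb5.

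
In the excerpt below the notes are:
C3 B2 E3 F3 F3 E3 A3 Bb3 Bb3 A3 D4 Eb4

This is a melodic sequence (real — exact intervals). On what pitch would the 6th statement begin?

Unit = 4 notes; the statements start on C3, F3, Bb3, moving up a 4th each time.
Continuing: Eb4 → Ab4 → Db5. Statement 6 starts on Db5.

Db5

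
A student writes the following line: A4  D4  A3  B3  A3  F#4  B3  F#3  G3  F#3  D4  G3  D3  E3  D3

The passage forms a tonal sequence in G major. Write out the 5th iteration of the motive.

G3 C3 G2 A2 G2

Unit = 5 notes; the statements start on A4, F#4, D4, moving down a 3rd each time.
Continuing the starts: B3 → G3.
From G3 the diatonic shape gives G3 C3 G2 A2 G2.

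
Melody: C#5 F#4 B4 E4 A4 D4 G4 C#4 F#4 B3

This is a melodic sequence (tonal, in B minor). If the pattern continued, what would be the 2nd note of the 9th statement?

With 2-note cells, note 2 of each statement runs F#4, E4, D4, C#4, B3.
Each moves down a 2nd. Continuing: A3 → G3 → F#3 → E3.

E3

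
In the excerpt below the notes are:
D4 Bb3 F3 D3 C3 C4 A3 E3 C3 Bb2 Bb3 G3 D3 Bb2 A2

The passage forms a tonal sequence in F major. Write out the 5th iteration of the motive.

The 5-note cells begin on D4, C4, Bb3 — each down a 2nd from the last.
Continuing the starts: A3 → G3.
Statement 5 starts on G3 and keeps the same diatonic contour: G3 E3 Bb2 G2 F2.

G3 E3 Bb2 G2 F2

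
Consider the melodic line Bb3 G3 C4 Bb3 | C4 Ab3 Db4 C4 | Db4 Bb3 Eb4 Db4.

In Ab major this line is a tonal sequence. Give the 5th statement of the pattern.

F4 Db4 G4 F4

Taking 4-note groups, the heads are Bb3, C4, Db4: the pattern moves up a 2nd.
Extending up a 2nd: Eb4 → F4.
Statement 5 starts on F4 and keeps the same diatonic contour: F4 Db4 G4 F4.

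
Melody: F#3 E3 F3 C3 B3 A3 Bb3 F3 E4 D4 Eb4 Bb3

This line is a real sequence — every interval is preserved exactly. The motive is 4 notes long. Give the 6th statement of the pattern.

G5 F5 Gb5 Db5

With a 4-note motive the entries are F#3, B3, E4, each up a 4th from the previous.
Continuing the starts: A4 → D5 → G5.
Statement 6 starts on G5 and keeps the same exact contour: G5 F5 Gb5 Db5.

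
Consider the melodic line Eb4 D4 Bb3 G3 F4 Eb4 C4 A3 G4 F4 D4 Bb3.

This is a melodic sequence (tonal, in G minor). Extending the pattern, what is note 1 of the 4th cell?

A4

The unit is 4 notes. Position-1 pitches of the 3 shown cells: Eb4, F4, G4.
Each moves up a 2nd; the next is A4.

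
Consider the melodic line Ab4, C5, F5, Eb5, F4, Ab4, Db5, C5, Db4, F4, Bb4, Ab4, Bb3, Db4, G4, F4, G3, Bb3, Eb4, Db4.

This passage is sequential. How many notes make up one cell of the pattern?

Try groups of 4 (5 cells in 20 notes):
Ab4 C5 F5 Eb5 | F4 Ab4 Db5 C5 | Db4 F4 Bb4 Ab4 | Bb3 Db4 G4 F4 | G3 Bb3 Eb4 Db4
Each cell is the previous one down a 3rd — so the unit is 4 notes.

4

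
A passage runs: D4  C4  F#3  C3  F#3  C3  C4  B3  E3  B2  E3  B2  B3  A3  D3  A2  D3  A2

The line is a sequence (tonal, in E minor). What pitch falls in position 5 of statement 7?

G2

With 6-note cells, note 5 of each statement runs F#3, E3, D3.
Carrying that down a 2nd forward: C3 → B2 → A2 → G2.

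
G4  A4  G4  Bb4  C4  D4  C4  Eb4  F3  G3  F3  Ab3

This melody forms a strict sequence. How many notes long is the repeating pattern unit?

4

There are 12 notes; a 4-note unit gives 3 cells:
G4 A4 G4 Bb4 | C4 D4 C4 Eb4 | F3 G3 F3 Ab3
Every group is a transposition down a 5th of the one before; no shorter unit works.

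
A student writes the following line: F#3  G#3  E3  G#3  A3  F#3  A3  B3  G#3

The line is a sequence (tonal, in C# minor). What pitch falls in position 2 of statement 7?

F#4

The unit is 3 notes. Position-2 pitches of the 3 shown cells: G#3, A3, B3.
Each moves up a 2nd. Continuing: C#4 → D#4 → E4 → F#4.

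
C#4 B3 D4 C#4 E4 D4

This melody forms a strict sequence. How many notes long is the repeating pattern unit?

6 notes total. Splitting into 3 groups of 2:
C#4 B3 | D4 C#4 | E4 D4
That's a consistent up a 2nd shift per cell, and no other grouping gives one.

2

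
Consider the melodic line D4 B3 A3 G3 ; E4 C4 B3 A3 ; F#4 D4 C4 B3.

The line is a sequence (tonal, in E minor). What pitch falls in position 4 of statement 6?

E4

With 4-note cells, note 4 of each statement runs G3, A3, B3.
Extending up a 2nd: C4 → D4 → E4.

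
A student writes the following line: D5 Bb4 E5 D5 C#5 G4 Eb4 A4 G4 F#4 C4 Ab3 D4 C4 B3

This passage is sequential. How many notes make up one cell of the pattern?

15 notes total. Splitting into 3 groups of 5:
D5 Bb4 E5 D5 C#5 | G4 Eb4 A4 G4 F#4 | C4 Ab3 D4 C4 B3
Each cell is the previous one down a 5th — so the unit is 5 notes.

5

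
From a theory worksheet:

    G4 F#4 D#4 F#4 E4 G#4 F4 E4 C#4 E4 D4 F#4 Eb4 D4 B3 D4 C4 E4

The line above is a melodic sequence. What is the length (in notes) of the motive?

6

18 notes total. Splitting into 3 groups of 6:
G4 F#4 D#4 F#4 E4 G#4 | F4 E4 C#4 E4 D4 F#4 | Eb4 D4 B3 D4 C4 E4
That's a consistent down a 2nd shift per cell, and no other grouping gives one.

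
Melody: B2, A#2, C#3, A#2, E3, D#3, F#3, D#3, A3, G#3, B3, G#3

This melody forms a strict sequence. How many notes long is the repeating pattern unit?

There are 12 notes; a 4-note unit gives 3 cells:
B2 A#2 C#3 A#2 | E3 D#3 F#3 D#3 | A3 G#3 B3 G#3
Every group is a transposition up a 4th of the one before; no shorter unit works.

4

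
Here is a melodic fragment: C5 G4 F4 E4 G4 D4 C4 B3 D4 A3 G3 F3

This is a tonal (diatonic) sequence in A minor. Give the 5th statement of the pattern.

E3 B2 A2 G2

Taking 4-note groups, the heads are C5, G4, D4: the pattern moves down a 4th.
Carrying on: A3 → E3.
From E3 the diatonic shape gives E3 B2 A2 G2.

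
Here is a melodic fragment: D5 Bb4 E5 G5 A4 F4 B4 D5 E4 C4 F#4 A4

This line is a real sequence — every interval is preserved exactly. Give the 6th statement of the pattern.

Taking 4-note groups, the heads are D5, A4, E4: the pattern moves down a 4th.
Extending down a 4th: B3 → F#3 → C#3.
From C#3 the exact shape gives C#3 A2 D#3 F#3.

C#3 A2 D#3 F#3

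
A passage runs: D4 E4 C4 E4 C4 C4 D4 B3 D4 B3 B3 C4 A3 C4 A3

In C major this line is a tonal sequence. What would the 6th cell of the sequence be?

F3 G3 E3 G3 E3

With a 5-note motive the entries are D4, C4, B3, each down a 2nd from the previous.
Extending down a 2nd: A3 → G3 → F3.
Statement 6 starts on F3 and keeps the same diatonic contour: F3 G3 E3 G3 E3.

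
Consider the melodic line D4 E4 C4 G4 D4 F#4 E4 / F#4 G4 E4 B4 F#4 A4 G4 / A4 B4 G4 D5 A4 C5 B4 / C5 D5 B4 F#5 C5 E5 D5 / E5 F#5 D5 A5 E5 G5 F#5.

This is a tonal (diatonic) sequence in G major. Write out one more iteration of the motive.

G5 A5 F#5 C6 G5 B5 A5

With a 7-note motive the entries are D4, F#4, A4, C5, E5, each up a 3rd from the previous.
From G5 the diatonic shape gives G5 A5 F#5 C6 G5 B5 A5.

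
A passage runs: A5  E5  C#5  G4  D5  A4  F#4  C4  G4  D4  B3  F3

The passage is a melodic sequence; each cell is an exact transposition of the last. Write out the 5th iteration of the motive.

Taking 4-note groups, the heads are A5, D5, G4: the pattern moves down a 5th.
Carrying on: C4 → F3.
So cell 5 is F3 C3 A2 Eb2.

F3 C3 A2 Eb2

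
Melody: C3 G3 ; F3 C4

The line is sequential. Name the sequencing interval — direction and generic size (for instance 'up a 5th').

up a 4th

The 2-note cells begin on C3, F3 — each up a 4th from the last.
From C3 to F3: up a 4th.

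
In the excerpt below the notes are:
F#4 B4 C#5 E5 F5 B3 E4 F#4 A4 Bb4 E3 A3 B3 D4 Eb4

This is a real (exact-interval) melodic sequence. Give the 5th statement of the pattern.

Taking 5-note groups, the heads are F#4, B3, E3: the pattern moves down a 5th.
Extending down a 5th: A2 → D2.
Statement 5 starts on D2 and keeps the same exact contour: D2 G2 A2 C3 Db3.

D2 G2 A2 C3 Db3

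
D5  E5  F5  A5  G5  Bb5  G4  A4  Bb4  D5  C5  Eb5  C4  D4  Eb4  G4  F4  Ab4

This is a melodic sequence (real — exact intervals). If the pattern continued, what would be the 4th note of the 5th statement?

F3

Grouping in 6s, the 4th note of each cell is A5, D5, G4.
Carrying that down a 5th forward: C4 → F3.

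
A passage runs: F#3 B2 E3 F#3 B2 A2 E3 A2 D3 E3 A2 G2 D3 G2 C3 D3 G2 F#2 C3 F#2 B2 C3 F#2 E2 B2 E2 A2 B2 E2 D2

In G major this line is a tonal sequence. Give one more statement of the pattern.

A2 D2 G2 A2 D2 C2

The 6-note cells begin on F#3, E3, D3, C3, B2 — each down a 2nd from the last.
So cell 6 is A2 D2 G2 A2 D2 C2.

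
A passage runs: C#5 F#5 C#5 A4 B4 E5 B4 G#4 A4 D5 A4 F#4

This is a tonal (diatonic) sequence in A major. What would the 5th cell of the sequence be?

With a 4-note motive the entries are C#5, B4, A4, each down a 2nd from the previous.
Continuing the starts: G#4 → F#4.
From F#4 the diatonic shape gives F#4 B4 F#4 D4.

F#4 B4 F#4 D4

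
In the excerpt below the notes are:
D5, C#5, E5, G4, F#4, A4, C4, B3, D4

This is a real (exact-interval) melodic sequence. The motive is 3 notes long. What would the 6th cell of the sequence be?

The 3-note cells begin on D5, G4, C4 — each down a 5th from the last.
Continuing the starts: F3 → Bb2 → Eb2.
Statement 6 starts on Eb2 and keeps the same exact contour: Eb2 D2 F2.

Eb2 D2 F2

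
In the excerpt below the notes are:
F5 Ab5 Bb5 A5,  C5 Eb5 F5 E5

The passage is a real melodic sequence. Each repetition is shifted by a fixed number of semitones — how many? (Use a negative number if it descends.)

Taking 4-note groups, the heads are F5, C5: the pattern moves down a 4th.
F5 to C5 spans -5 semitones.

-5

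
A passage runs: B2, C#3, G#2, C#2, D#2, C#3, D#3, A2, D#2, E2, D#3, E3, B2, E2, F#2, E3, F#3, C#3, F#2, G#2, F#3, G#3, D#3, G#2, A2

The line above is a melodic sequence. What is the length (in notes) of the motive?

25 notes total. Splitting into 5 groups of 5:
B2 C#3 G#2 C#2 D#2 | C#3 D#3 A2 D#2 E2 | D#3 E3 B2 E2 F#2 | E3 F#3 C#3 F#2 G#2 | F#3 G#3 D#3 G#2 A2
Each cell is the previous one up a 2nd — so the unit is 5 notes.

5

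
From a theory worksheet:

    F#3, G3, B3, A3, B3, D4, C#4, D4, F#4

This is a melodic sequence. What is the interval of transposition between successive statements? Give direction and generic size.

up a 3rd

The 3-note cells begin on F#3, A3, C#4 — each up a 3rd from the last.
From F#3 to A3: up a 3rd.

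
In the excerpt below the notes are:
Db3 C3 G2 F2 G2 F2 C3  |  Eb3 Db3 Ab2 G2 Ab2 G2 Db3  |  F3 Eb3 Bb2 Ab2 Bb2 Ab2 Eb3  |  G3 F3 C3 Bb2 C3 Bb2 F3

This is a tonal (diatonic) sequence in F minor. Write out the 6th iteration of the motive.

Bb3 Ab3 Eb3 Db3 Eb3 Db3 Ab3

Unit = 7 notes; the statements start on Db3, Eb3, F3, G3, moving up a 2nd each time.
Extending up a 2nd: Ab3 → Bb3.
From Bb3 the diatonic shape gives Bb3 Ab3 Eb3 Db3 Eb3 Db3 Ab3.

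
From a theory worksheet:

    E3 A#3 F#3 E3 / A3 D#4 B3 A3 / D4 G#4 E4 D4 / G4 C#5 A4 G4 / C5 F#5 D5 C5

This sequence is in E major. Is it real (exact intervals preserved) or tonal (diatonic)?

Each cell has the same semitone pattern (6, -4, -2) — intervals are preserved exactly.
And A#3 lies outside E major, so the sequence is real rather than tonal.

real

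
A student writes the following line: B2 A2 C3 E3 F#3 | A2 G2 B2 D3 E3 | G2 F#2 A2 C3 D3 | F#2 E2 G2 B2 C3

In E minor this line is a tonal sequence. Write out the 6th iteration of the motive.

D2 C2 E2 G2 A2

Taking 5-note groups, the heads are B2, A2, G2, F#2: the pattern moves down a 2nd.
Extending down a 2nd: E2 → D2.
From D2 the diatonic shape gives D2 C2 E2 G2 A2.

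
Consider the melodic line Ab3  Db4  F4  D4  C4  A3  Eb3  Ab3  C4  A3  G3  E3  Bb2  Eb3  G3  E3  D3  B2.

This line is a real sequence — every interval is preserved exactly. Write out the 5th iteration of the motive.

C2 F2 A2 F#2 E2 C#2

With a 6-note motive the entries are Ab3, Eb3, Bb2, each down a 4th from the previous.
Carrying on: F2 → C2.
From C2 the exact shape gives C2 F2 A2 F#2 E2 C#2.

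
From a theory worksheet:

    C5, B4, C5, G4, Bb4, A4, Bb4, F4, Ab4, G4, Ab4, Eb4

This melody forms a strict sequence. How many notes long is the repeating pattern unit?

4

12 notes total. Splitting into 3 groups of 4:
C5 B4 C5 G4 | Bb4 A4 Bb4 F4 | Ab4 G4 Ab4 Eb4
Every group is a transposition down a 2nd of the one before; no shorter unit works.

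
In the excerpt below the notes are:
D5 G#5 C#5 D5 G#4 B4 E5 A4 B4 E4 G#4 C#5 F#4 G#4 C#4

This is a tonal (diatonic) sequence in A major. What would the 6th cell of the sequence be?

Taking 5-note groups, the heads are D5, B4, G#4: the pattern moves down a 3rd.
Continuing the starts: E4 → C#4 → A3.
From A3 the diatonic shape gives A3 D4 G#3 A3 D3.

A3 D4 G#3 A3 D3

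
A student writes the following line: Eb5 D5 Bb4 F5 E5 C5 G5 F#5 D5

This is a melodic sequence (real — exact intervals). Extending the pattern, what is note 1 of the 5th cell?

The unit is 3 notes. Position-1 pitches of the 3 shown cells: Eb5, F5, G5.
Extending up a 2nd: A5 → B5.

B5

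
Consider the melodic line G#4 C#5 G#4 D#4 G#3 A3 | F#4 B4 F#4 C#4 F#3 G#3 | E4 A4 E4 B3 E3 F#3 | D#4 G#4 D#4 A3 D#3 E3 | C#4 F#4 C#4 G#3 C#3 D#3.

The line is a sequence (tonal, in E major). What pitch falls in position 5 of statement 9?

F#2

With 6-note cells, note 5 of each statement runs G#3, F#3, E3, D#3, C#3.
Each moves down a 2nd. Continuing: B2 → A2 → G#2 → F#2.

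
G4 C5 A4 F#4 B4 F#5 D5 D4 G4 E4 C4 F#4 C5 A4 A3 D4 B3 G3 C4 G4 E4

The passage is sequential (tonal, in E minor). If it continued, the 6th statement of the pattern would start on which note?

With a 7-note motive the entries are G4, D4, A3, each down a 4th from the previous.
Extending the heads down a 4th: E3 → B2 → F#2.

F#2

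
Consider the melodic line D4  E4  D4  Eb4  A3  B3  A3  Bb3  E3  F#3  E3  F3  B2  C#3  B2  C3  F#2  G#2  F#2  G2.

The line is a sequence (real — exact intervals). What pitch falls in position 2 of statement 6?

D#2

With 4-note cells, note 2 of each statement runs E4, B3, F#3, C#3, G#2.
Each moves down a 4th; the next is D#2.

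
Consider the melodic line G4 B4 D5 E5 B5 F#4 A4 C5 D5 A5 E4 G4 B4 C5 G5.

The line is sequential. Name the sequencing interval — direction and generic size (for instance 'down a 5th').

down a 2nd

Unit = 5 notes; the statements start on G4, F#4, E4, moving down a 2nd each time.
G4 to F#4 is down a 2nd.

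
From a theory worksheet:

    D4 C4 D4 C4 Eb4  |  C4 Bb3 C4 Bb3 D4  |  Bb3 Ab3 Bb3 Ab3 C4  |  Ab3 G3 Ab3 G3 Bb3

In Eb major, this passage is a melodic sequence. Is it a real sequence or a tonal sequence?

Every note is diatonic to Eb major.
Cell 1 has +3 semitones from note 4 to 5, but cell 2 has +4 — the interval quality changes while the contour stays the same, which is the hallmark of a tonal sequence.

tonal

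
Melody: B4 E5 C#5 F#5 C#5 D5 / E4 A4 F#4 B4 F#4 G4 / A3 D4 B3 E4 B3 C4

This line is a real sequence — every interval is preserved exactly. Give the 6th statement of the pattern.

The 6-note cells begin on B4, E4, A3 — each down a 5th from the last.
Extending down a 5th: D3 → G2 → C2.
Statement 6 starts on C2 and keeps the same exact contour: C2 F2 D2 G2 D2 Eb2.

C2 F2 D2 G2 D2 Eb2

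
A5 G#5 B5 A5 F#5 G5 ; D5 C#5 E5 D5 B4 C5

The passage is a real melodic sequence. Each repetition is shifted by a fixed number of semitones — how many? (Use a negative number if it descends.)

-7

The 6-note cells begin on A5, D5 — each down a 5th from the last.
A5→D5 is 74 − 81 = -7 semitones.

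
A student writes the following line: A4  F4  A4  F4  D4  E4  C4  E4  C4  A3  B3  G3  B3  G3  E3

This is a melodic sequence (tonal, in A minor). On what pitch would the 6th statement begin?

The 5-note cells begin on A4, E4, B3 — each down a 4th from the last.
Extending the heads down a 4th: F3 → C3 → G2.

G2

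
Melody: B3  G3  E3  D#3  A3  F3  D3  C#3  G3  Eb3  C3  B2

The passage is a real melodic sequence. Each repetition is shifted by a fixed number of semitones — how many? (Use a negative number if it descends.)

The 4-note cells begin on B3, A3, G3 — each down a 2nd from the last.
B3→A3 is 57 − 59 = -2 semitones.

-2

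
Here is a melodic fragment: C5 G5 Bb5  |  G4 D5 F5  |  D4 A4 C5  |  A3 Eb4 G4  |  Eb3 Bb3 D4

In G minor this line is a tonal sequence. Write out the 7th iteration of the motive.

F2 C3 Eb3

Taking 3-note groups, the heads are C5, G4, D4, A3, Eb3: the pattern moves down a 4th.
Continuing the starts: Bb2 → F2.
Statement 7 starts on F2 and keeps the same diatonic contour: F2 C3 Eb3.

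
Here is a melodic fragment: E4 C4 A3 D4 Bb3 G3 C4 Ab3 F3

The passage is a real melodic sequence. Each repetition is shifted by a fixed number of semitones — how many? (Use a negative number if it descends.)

-2

Unit = 3 notes; the statements start on E4, D4, C4, moving down a 2nd each time.
Counting half-steps from E4 to D4: -2.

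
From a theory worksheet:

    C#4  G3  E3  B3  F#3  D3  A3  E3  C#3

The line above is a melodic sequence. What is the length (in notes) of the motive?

Try groups of 3 (3 cells in 9 notes):
C#4 G3 E3 | B3 F#3 D3 | A3 E3 C#3
Every group is a transposition down a 2nd of the one before; no shorter unit works.

3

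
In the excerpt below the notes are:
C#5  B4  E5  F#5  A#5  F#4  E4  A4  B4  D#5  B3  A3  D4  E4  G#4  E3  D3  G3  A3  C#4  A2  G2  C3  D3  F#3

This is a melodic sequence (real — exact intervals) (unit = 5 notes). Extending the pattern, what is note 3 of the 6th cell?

F2

With 5-note cells, note 3 of each statement runs E5, A4, D4, G3, C3.
Each moves down a 5th; the next is F2.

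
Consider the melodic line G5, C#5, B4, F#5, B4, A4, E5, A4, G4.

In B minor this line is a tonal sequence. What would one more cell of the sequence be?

The 3-note cells begin on G5, F#5, E5 — each down a 2nd from the last.
Statement 4 starts on D5 and keeps the same diatonic contour: D5 G4 F#4.

D5 G4 F#4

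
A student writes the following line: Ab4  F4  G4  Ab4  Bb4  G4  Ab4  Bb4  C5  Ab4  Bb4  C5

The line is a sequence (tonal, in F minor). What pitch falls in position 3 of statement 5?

Db5

The unit is 4 notes. Position-3 pitches of the 3 shown cells: G4, Ab4, Bb4.
Carrying that up a 2nd forward: C5 → Db5.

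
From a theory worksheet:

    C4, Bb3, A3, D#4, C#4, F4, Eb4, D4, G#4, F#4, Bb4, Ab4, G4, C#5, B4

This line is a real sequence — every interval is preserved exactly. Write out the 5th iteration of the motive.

Ab5 Gb5 F5 B5 A5

Taking 5-note groups, the heads are C4, F4, Bb4: the pattern moves up a 4th.
Extending up a 4th: Eb5 → Ab5.
So cell 5 is Ab5 Gb5 F5 B5 A5.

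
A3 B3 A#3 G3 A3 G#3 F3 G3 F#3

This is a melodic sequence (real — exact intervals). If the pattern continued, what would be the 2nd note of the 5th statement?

Eb3

Grouping in 3s, the 2nd note of each cell is B3, A3, G3.
Extending down a 2nd: F3 → Eb3.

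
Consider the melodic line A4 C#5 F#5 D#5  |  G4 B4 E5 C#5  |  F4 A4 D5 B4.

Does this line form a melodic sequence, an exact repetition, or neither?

Each 4-note cell is the previous one transposed down a 2nd.

sequence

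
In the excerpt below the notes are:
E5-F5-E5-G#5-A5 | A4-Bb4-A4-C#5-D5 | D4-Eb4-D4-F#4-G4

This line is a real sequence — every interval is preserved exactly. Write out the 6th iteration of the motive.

With a 5-note motive the entries are E5, A4, D4, each down a 5th from the previous.
Carrying on: G3 → C3 → F2.
Statement 6 starts on F2 and keeps the same exact contour: F2 Gb2 F2 A2 Bb2.

F2 Gb2 F2 A2 Bb2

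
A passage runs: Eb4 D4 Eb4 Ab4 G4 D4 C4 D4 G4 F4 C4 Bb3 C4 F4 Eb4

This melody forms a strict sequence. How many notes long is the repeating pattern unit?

5

15 notes total. Splitting into 3 groups of 5:
Eb4 D4 Eb4 Ab4 G4 | D4 C4 D4 G4 F4 | C4 Bb3 C4 F4 Eb4
Every group is a transposition down a 2nd of the one before; no shorter unit works.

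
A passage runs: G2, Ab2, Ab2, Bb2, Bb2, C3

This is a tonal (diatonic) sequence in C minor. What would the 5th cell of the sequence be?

Taking 2-note groups, the heads are G2, Ab2, Bb2: the pattern moves up a 2nd.
Extending up a 2nd: C3 → D3.
From D3 the diatonic shape gives D3 Eb3.

D3 Eb3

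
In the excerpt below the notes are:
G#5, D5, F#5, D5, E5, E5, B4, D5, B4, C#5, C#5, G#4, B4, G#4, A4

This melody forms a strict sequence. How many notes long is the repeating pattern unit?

Try groups of 5 (3 cells in 15 notes):
G#5 D5 F#5 D5 E5 | E5 B4 D5 B4 C#5 | C#5 G#4 B4 G#4 A4
Each cell is the previous one down a 3rd — so the unit is 5 notes.

5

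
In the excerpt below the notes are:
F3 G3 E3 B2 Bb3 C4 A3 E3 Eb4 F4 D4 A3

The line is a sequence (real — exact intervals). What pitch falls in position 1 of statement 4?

With 4-note cells, note 1 of each statement runs F3, Bb3, Eb4.
From Eb4, up a 4th gives Ab4.

Ab4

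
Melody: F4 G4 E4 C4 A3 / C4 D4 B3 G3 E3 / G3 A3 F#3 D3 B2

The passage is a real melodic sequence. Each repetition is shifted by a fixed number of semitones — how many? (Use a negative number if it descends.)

-5

Taking 5-note groups, the heads are F4, C4, G3: the pattern moves down a 4th.
Counting half-steps from F4 to C4: -5.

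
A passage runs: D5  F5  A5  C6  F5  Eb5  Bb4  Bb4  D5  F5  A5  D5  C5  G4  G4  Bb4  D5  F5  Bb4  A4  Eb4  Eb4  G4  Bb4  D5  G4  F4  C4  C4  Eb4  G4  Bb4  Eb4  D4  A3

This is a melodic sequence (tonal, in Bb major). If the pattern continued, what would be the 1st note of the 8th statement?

D3

The unit is 7 notes. Position-1 pitches of the 5 shown cells: D5, Bb4, G4, Eb4, C4.
Carrying that down a 3rd forward: A3 → F3 → D3.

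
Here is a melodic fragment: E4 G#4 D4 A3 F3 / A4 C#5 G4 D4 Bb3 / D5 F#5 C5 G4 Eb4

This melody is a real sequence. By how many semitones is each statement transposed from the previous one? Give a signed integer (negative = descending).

5

Taking 5-note groups, the heads are E4, A4, D5: the pattern moves up a 4th.
E4 to A4 spans +5 semitones.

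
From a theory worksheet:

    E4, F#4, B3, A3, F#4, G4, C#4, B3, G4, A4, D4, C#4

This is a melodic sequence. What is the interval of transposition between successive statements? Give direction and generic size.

Taking 4-note groups, the heads are E4, F#4, G4: the pattern moves up a 2nd.
E4 to F#4 is up a 2nd.

up a 2nd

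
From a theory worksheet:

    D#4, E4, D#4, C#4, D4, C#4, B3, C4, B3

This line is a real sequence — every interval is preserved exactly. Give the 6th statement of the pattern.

Taking 3-note groups, the heads are D#4, C#4, B3: the pattern moves down a 2nd.
Extending down a 2nd: A3 → G3 → F3.
Statement 6 starts on F3 and keeps the same exact contour: F3 Gb3 F3.

F3 Gb3 F3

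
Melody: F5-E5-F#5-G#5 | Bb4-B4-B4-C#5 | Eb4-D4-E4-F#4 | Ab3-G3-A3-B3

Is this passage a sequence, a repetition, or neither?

neither

Note 2 of cell 2 is B4; if this were a sequence it would be A4. No unit length gives a consistent transposition pattern.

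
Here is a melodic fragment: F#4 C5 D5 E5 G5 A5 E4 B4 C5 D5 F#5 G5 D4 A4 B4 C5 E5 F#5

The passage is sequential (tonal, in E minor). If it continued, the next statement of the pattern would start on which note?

With a 6-note motive the entries are F#4, E4, D4, each down a 2nd from the previous.
One more step down a 2nd gives C4.

C4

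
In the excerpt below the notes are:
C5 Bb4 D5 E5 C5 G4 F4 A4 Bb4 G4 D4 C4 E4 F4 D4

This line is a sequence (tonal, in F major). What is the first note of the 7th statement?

With a 5-note motive the entries are C5, G4, D4, each down a 4th from the previous.
Extending the heads down a 4th: A3 → E3 → Bb2 → F2.

F2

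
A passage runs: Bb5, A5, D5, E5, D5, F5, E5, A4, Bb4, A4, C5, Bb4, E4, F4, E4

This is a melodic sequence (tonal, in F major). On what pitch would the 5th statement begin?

The 5-note cells begin on Bb5, F5, C5 — each down a 4th from the last.
Extending the heads down a 4th: G4 → D4.

D4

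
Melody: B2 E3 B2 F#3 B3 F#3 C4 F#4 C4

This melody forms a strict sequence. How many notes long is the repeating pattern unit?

There are 9 notes; a 3-note unit gives 3 cells:
B2 E3 B2 | F#3 B3 F#3 | C4 F#4 C4
That's a consistent up a 5th shift per cell, and no other grouping gives one.

3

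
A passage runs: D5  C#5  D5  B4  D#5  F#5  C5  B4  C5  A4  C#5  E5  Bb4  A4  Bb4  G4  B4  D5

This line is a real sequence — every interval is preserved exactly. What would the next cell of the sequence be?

With a 6-note motive the entries are D5, C5, Bb4, each down a 2nd from the previous.
From Ab4 the exact shape gives Ab4 G4 Ab4 F4 A4 C5.

Ab4 G4 Ab4 F4 A4 C5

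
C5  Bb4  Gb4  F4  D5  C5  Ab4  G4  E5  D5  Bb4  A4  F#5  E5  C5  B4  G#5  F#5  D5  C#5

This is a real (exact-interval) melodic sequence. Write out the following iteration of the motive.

A#5 G#5 E5 D#5

Unit = 4 notes; the statements start on C5, D5, E5, F#5, G#5, moving up a 2nd each time.
From A#5 the exact shape gives A#5 G#5 E5 D#5.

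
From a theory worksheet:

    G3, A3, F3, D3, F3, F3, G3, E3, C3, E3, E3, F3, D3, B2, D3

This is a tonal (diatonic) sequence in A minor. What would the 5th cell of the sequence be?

Unit = 5 notes; the statements start on G3, F3, E3, moving down a 2nd each time.
Extending down a 2nd: D3 → C3.
So cell 5 is C3 D3 B2 G2 B2.

C3 D3 B2 G2 B2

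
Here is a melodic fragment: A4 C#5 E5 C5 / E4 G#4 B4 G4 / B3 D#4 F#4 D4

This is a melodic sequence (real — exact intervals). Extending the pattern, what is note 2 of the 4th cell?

A#3

With 4-note cells, note 2 of each statement runs C#5, G#4, D#4.
From D#4, down a 4th gives A#3.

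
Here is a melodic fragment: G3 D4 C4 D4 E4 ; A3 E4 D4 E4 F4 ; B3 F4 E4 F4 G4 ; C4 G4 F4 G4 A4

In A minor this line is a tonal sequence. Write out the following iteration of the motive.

D4 A4 G4 A4 B4

Unit = 5 notes; the statements start on G3, A3, B3, C4, moving up a 2nd each time.
Statement 5 starts on D4 and keeps the same diatonic contour: D4 A4 G4 A4 B4.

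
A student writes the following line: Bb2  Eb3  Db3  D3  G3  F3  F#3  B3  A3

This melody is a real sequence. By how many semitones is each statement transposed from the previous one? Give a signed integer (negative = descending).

With a 3-note motive the entries are Bb2, D3, F#3, each up a 3rd from the previous.
Bb2→D3 is 50 − 46 = 4 semitones.

4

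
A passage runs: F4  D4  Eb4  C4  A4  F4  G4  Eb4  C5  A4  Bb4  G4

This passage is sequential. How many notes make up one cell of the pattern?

4

12 notes total. Splitting into 3 groups of 4:
F4 D4 Eb4 C4 | A4 F4 G4 Eb4 | C5 A4 Bb4 G4
That's a consistent up a 3rd shift per cell, and no other grouping gives one.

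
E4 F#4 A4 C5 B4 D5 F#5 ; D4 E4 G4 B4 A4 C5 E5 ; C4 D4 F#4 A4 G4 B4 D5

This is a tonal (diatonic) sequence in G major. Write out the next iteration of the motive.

B3 C4 E4 G4 F#4 A4 C5

With a 7-note motive the entries are E4, D4, C4, each down a 2nd from the previous.
So cell 4 is B3 C4 E4 G4 F#4 A4 C5.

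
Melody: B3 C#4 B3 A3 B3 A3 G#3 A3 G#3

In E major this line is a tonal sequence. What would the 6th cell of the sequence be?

D#3 E3 D#3

Taking 3-note groups, the heads are B3, A3, G#3: the pattern moves down a 2nd.
Carrying on: F#3 → E3 → D#3.
So cell 6 is D#3 E3 D#3.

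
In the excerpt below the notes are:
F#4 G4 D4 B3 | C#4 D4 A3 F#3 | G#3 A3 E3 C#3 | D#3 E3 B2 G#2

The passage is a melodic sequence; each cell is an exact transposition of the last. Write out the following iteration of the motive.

With a 4-note motive the entries are F#4, C#4, G#3, D#3, each down a 4th from the previous.
From A#2 the exact shape gives A#2 B2 F#2 D#2.

A#2 B2 F#2 D#2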